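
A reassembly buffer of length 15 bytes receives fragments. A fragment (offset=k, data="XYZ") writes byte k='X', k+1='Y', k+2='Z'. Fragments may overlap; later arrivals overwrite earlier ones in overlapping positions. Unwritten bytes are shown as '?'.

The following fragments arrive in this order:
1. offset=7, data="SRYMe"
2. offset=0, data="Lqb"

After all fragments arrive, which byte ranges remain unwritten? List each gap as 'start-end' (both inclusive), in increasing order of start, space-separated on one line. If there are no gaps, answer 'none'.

Fragment 1: offset=7 len=5
Fragment 2: offset=0 len=3
Gaps: 3-6 12-14

Answer: 3-6 12-14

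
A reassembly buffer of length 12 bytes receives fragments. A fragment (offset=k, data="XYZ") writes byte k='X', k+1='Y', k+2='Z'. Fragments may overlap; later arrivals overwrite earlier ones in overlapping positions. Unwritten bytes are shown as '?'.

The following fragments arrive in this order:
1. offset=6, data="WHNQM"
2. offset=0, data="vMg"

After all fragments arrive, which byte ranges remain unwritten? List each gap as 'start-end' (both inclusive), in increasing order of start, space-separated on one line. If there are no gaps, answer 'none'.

Fragment 1: offset=6 len=5
Fragment 2: offset=0 len=3
Gaps: 3-5 11-11

Answer: 3-5 11-11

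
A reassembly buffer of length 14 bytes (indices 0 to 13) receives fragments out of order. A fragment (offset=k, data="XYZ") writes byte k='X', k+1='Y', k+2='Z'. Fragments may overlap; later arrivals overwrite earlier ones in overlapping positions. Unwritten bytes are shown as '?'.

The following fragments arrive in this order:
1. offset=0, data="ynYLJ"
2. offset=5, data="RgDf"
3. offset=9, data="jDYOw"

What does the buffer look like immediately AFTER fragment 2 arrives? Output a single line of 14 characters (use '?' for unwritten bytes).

Answer: ynYLJRgDf?????

Derivation:
Fragment 1: offset=0 data="ynYLJ" -> buffer=ynYLJ?????????
Fragment 2: offset=5 data="RgDf" -> buffer=ynYLJRgDf?????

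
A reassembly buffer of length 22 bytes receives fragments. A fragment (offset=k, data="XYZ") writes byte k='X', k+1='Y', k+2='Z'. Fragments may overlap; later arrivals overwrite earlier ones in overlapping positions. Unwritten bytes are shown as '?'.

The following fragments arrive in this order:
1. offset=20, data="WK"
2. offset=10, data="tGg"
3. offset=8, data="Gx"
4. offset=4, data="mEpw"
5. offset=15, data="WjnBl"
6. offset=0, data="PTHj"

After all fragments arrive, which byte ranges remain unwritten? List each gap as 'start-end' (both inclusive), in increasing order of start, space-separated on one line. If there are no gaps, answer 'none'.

Answer: 13-14

Derivation:
Fragment 1: offset=20 len=2
Fragment 2: offset=10 len=3
Fragment 3: offset=8 len=2
Fragment 4: offset=4 len=4
Fragment 5: offset=15 len=5
Fragment 6: offset=0 len=4
Gaps: 13-14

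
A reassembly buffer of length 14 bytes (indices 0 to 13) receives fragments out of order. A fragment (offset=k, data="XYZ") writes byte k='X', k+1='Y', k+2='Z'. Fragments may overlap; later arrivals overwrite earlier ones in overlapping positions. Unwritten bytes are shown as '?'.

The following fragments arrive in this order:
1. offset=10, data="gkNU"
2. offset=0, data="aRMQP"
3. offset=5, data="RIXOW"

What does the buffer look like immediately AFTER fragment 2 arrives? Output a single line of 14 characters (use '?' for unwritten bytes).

Answer: aRMQP?????gkNU

Derivation:
Fragment 1: offset=10 data="gkNU" -> buffer=??????????gkNU
Fragment 2: offset=0 data="aRMQP" -> buffer=aRMQP?????gkNU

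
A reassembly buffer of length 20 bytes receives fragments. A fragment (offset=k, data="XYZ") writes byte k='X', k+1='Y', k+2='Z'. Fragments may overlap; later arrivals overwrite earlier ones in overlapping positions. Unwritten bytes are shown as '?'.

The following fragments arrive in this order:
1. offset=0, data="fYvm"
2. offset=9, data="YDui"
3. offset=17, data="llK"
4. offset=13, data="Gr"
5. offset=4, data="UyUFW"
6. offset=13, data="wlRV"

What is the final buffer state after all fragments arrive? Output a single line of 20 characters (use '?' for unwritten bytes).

Fragment 1: offset=0 data="fYvm" -> buffer=fYvm????????????????
Fragment 2: offset=9 data="YDui" -> buffer=fYvm?????YDui???????
Fragment 3: offset=17 data="llK" -> buffer=fYvm?????YDui????llK
Fragment 4: offset=13 data="Gr" -> buffer=fYvm?????YDuiGr??llK
Fragment 5: offset=4 data="UyUFW" -> buffer=fYvmUyUFWYDuiGr??llK
Fragment 6: offset=13 data="wlRV" -> buffer=fYvmUyUFWYDuiwlRVllK

Answer: fYvmUyUFWYDuiwlRVllK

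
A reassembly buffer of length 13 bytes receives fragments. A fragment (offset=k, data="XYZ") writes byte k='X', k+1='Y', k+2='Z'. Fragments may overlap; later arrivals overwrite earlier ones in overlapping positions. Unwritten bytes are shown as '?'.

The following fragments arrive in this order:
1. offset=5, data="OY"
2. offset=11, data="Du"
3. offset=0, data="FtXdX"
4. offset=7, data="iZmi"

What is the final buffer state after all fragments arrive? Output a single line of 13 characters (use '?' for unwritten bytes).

Answer: FtXdXOYiZmiDu

Derivation:
Fragment 1: offset=5 data="OY" -> buffer=?????OY??????
Fragment 2: offset=11 data="Du" -> buffer=?????OY????Du
Fragment 3: offset=0 data="FtXdX" -> buffer=FtXdXOY????Du
Fragment 4: offset=7 data="iZmi" -> buffer=FtXdXOYiZmiDu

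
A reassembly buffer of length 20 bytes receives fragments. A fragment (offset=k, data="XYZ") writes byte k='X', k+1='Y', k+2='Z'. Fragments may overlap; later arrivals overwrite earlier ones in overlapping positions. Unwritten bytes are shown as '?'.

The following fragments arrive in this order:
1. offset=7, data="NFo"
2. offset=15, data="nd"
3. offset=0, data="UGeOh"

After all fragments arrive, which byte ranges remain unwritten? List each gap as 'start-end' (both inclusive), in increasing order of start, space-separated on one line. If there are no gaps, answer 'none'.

Fragment 1: offset=7 len=3
Fragment 2: offset=15 len=2
Fragment 3: offset=0 len=5
Gaps: 5-6 10-14 17-19

Answer: 5-6 10-14 17-19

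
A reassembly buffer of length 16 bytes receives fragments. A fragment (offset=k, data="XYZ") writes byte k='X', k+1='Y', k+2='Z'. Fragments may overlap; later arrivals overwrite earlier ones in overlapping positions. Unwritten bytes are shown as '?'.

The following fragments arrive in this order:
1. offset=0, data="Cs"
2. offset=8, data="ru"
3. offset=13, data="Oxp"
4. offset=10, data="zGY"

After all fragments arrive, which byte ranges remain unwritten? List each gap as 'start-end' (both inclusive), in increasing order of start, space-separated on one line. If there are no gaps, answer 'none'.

Fragment 1: offset=0 len=2
Fragment 2: offset=8 len=2
Fragment 3: offset=13 len=3
Fragment 4: offset=10 len=3
Gaps: 2-7

Answer: 2-7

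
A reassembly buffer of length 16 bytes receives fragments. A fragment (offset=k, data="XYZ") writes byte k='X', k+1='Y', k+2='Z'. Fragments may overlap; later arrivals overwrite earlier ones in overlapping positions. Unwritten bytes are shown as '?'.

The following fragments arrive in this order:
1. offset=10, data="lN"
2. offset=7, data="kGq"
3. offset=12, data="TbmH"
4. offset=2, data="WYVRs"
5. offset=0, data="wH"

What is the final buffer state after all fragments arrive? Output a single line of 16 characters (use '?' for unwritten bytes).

Answer: wHWYVRskGqlNTbmH

Derivation:
Fragment 1: offset=10 data="lN" -> buffer=??????????lN????
Fragment 2: offset=7 data="kGq" -> buffer=???????kGqlN????
Fragment 3: offset=12 data="TbmH" -> buffer=???????kGqlNTbmH
Fragment 4: offset=2 data="WYVRs" -> buffer=??WYVRskGqlNTbmH
Fragment 5: offset=0 data="wH" -> buffer=wHWYVRskGqlNTbmH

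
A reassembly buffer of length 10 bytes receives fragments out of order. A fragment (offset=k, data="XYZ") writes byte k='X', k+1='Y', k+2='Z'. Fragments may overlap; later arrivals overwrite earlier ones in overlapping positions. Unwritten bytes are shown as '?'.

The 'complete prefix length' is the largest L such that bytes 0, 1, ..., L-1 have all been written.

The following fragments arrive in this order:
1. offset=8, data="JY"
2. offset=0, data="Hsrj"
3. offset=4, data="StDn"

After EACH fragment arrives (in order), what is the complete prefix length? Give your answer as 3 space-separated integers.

Fragment 1: offset=8 data="JY" -> buffer=????????JY -> prefix_len=0
Fragment 2: offset=0 data="Hsrj" -> buffer=Hsrj????JY -> prefix_len=4
Fragment 3: offset=4 data="StDn" -> buffer=HsrjStDnJY -> prefix_len=10

Answer: 0 4 10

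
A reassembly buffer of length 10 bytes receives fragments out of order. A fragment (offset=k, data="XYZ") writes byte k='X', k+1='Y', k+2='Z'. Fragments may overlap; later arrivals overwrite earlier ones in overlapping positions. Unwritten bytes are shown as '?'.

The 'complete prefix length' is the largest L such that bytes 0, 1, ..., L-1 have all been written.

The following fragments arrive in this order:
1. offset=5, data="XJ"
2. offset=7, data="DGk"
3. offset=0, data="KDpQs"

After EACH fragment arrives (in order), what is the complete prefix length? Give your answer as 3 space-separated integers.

Answer: 0 0 10

Derivation:
Fragment 1: offset=5 data="XJ" -> buffer=?????XJ??? -> prefix_len=0
Fragment 2: offset=7 data="DGk" -> buffer=?????XJDGk -> prefix_len=0
Fragment 3: offset=0 data="KDpQs" -> buffer=KDpQsXJDGk -> prefix_len=10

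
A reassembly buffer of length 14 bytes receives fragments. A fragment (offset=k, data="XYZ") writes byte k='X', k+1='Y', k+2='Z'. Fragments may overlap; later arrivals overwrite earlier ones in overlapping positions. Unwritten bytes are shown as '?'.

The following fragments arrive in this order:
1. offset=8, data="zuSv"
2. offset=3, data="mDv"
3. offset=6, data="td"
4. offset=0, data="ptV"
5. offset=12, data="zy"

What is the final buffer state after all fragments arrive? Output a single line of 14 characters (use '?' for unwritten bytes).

Fragment 1: offset=8 data="zuSv" -> buffer=????????zuSv??
Fragment 2: offset=3 data="mDv" -> buffer=???mDv??zuSv??
Fragment 3: offset=6 data="td" -> buffer=???mDvtdzuSv??
Fragment 4: offset=0 data="ptV" -> buffer=ptVmDvtdzuSv??
Fragment 5: offset=12 data="zy" -> buffer=ptVmDvtdzuSvzy

Answer: ptVmDvtdzuSvzy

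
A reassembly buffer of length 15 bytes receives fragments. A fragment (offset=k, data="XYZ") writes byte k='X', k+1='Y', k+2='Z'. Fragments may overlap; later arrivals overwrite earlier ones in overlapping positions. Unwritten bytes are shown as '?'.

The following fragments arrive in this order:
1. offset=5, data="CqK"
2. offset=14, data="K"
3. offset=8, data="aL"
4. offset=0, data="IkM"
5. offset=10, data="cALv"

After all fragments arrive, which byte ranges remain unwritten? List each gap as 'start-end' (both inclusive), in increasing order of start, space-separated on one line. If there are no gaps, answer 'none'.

Answer: 3-4

Derivation:
Fragment 1: offset=5 len=3
Fragment 2: offset=14 len=1
Fragment 3: offset=8 len=2
Fragment 4: offset=0 len=3
Fragment 5: offset=10 len=4
Gaps: 3-4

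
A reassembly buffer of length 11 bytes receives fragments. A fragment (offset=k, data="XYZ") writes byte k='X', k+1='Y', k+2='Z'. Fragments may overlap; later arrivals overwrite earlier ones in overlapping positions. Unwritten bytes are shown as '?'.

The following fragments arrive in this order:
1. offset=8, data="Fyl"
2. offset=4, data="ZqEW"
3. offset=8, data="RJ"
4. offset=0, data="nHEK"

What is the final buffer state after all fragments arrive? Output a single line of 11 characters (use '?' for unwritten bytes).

Fragment 1: offset=8 data="Fyl" -> buffer=????????Fyl
Fragment 2: offset=4 data="ZqEW" -> buffer=????ZqEWFyl
Fragment 3: offset=8 data="RJ" -> buffer=????ZqEWRJl
Fragment 4: offset=0 data="nHEK" -> buffer=nHEKZqEWRJl

Answer: nHEKZqEWRJl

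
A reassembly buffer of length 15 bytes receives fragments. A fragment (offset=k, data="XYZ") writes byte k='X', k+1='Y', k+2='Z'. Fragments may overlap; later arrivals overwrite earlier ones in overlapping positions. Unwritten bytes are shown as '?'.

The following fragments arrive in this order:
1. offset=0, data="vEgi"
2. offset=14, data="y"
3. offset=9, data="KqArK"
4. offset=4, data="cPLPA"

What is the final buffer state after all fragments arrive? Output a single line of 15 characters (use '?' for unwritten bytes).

Answer: vEgicPLPAKqArKy

Derivation:
Fragment 1: offset=0 data="vEgi" -> buffer=vEgi???????????
Fragment 2: offset=14 data="y" -> buffer=vEgi??????????y
Fragment 3: offset=9 data="KqArK" -> buffer=vEgi?????KqArKy
Fragment 4: offset=4 data="cPLPA" -> buffer=vEgicPLPAKqArKy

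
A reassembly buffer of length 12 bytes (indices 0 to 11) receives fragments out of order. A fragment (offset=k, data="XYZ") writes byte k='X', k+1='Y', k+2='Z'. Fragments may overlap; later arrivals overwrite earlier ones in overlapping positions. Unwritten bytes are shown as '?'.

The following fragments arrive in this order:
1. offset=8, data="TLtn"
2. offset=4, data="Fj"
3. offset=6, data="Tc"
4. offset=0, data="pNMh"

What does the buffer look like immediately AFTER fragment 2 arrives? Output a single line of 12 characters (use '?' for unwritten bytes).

Fragment 1: offset=8 data="TLtn" -> buffer=????????TLtn
Fragment 2: offset=4 data="Fj" -> buffer=????Fj??TLtn

Answer: ????Fj??TLtn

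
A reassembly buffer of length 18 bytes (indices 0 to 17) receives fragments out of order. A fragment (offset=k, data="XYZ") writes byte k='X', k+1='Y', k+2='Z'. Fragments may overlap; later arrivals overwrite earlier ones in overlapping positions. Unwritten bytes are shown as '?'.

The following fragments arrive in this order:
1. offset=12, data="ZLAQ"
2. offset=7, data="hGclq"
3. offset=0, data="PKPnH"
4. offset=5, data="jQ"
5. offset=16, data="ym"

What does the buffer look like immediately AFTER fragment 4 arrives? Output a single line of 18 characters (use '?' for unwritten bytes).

Fragment 1: offset=12 data="ZLAQ" -> buffer=????????????ZLAQ??
Fragment 2: offset=7 data="hGclq" -> buffer=???????hGclqZLAQ??
Fragment 3: offset=0 data="PKPnH" -> buffer=PKPnH??hGclqZLAQ??
Fragment 4: offset=5 data="jQ" -> buffer=PKPnHjQhGclqZLAQ??

Answer: PKPnHjQhGclqZLAQ??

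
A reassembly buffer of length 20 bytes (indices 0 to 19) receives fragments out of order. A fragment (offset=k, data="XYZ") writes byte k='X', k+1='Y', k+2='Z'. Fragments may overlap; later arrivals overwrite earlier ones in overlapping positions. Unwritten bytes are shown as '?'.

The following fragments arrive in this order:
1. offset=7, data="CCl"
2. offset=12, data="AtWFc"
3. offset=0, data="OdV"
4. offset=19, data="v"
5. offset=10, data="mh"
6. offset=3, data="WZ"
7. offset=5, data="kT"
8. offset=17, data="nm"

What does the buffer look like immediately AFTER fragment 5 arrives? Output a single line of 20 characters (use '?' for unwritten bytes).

Answer: OdV????CClmhAtWFc??v

Derivation:
Fragment 1: offset=7 data="CCl" -> buffer=???????CCl??????????
Fragment 2: offset=12 data="AtWFc" -> buffer=???????CCl??AtWFc???
Fragment 3: offset=0 data="OdV" -> buffer=OdV????CCl??AtWFc???
Fragment 4: offset=19 data="v" -> buffer=OdV????CCl??AtWFc??v
Fragment 5: offset=10 data="mh" -> buffer=OdV????CClmhAtWFc??v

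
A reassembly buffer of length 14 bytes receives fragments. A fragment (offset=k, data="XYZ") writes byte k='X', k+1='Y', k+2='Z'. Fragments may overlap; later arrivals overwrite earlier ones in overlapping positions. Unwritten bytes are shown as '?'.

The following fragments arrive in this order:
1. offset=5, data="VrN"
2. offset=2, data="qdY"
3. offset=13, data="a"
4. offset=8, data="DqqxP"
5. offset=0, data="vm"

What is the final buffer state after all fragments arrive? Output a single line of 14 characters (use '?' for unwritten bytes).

Answer: vmqdYVrNDqqxPa

Derivation:
Fragment 1: offset=5 data="VrN" -> buffer=?????VrN??????
Fragment 2: offset=2 data="qdY" -> buffer=??qdYVrN??????
Fragment 3: offset=13 data="a" -> buffer=??qdYVrN?????a
Fragment 4: offset=8 data="DqqxP" -> buffer=??qdYVrNDqqxPa
Fragment 5: offset=0 data="vm" -> buffer=vmqdYVrNDqqxPa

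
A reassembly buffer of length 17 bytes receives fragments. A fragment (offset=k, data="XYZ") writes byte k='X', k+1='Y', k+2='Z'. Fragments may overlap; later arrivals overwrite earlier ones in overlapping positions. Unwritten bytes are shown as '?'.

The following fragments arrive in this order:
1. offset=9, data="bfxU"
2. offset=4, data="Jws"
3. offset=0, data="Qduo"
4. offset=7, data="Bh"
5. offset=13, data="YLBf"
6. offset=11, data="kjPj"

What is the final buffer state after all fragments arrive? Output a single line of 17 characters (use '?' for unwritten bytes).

Fragment 1: offset=9 data="bfxU" -> buffer=?????????bfxU????
Fragment 2: offset=4 data="Jws" -> buffer=????Jws??bfxU????
Fragment 3: offset=0 data="Qduo" -> buffer=QduoJws??bfxU????
Fragment 4: offset=7 data="Bh" -> buffer=QduoJwsBhbfxU????
Fragment 5: offset=13 data="YLBf" -> buffer=QduoJwsBhbfxUYLBf
Fragment 6: offset=11 data="kjPj" -> buffer=QduoJwsBhbfkjPjBf

Answer: QduoJwsBhbfkjPjBf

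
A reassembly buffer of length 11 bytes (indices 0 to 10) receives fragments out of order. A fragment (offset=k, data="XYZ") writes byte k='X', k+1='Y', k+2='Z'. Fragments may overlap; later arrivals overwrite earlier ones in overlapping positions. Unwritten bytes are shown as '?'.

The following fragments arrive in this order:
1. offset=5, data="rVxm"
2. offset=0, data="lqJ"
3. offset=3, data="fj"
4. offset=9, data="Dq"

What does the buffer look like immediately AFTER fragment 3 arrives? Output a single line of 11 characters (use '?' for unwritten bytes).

Answer: lqJfjrVxm??

Derivation:
Fragment 1: offset=5 data="rVxm" -> buffer=?????rVxm??
Fragment 2: offset=0 data="lqJ" -> buffer=lqJ??rVxm??
Fragment 3: offset=3 data="fj" -> buffer=lqJfjrVxm??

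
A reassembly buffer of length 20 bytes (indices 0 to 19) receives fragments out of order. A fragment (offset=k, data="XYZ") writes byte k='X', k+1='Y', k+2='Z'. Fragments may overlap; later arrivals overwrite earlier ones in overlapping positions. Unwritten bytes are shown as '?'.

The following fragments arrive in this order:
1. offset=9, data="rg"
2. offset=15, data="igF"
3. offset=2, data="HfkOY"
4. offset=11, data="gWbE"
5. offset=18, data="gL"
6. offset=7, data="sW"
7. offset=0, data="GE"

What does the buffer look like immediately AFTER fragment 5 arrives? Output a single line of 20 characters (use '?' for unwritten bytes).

Answer: ??HfkOY??rggWbEigFgL

Derivation:
Fragment 1: offset=9 data="rg" -> buffer=?????????rg?????????
Fragment 2: offset=15 data="igF" -> buffer=?????????rg????igF??
Fragment 3: offset=2 data="HfkOY" -> buffer=??HfkOY??rg????igF??
Fragment 4: offset=11 data="gWbE" -> buffer=??HfkOY??rggWbEigF??
Fragment 5: offset=18 data="gL" -> buffer=??HfkOY??rggWbEigFgL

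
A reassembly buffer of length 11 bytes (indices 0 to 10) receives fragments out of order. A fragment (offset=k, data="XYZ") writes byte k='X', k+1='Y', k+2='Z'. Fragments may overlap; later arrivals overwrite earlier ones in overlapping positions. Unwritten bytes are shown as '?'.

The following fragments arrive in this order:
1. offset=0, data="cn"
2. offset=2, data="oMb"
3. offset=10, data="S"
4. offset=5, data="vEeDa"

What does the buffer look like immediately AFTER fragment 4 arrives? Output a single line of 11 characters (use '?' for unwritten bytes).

Fragment 1: offset=0 data="cn" -> buffer=cn?????????
Fragment 2: offset=2 data="oMb" -> buffer=cnoMb??????
Fragment 3: offset=10 data="S" -> buffer=cnoMb?????S
Fragment 4: offset=5 data="vEeDa" -> buffer=cnoMbvEeDaS

Answer: cnoMbvEeDaS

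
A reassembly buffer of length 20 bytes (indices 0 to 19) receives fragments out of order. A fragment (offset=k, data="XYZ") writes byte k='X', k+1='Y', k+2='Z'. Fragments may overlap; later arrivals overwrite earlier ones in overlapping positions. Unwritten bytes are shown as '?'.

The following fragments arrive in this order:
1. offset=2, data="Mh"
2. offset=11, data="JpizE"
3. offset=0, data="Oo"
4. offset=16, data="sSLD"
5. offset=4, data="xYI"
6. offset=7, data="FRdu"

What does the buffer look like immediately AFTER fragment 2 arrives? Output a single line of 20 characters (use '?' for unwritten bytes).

Fragment 1: offset=2 data="Mh" -> buffer=??Mh????????????????
Fragment 2: offset=11 data="JpizE" -> buffer=??Mh???????JpizE????

Answer: ??Mh???????JpizE????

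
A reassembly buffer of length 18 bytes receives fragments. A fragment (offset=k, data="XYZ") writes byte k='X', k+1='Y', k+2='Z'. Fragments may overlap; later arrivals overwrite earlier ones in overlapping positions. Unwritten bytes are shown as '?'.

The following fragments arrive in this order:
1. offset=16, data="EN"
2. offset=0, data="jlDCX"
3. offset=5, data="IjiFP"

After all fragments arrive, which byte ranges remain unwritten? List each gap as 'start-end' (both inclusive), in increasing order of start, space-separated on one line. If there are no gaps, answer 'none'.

Fragment 1: offset=16 len=2
Fragment 2: offset=0 len=5
Fragment 3: offset=5 len=5
Gaps: 10-15

Answer: 10-15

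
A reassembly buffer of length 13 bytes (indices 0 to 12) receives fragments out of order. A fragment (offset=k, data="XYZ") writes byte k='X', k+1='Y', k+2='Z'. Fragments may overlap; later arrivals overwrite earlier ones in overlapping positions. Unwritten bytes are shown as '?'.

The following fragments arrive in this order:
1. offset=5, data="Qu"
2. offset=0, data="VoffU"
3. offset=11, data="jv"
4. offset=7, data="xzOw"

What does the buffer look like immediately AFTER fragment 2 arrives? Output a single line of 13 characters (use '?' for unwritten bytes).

Fragment 1: offset=5 data="Qu" -> buffer=?????Qu??????
Fragment 2: offset=0 data="VoffU" -> buffer=VoffUQu??????

Answer: VoffUQu??????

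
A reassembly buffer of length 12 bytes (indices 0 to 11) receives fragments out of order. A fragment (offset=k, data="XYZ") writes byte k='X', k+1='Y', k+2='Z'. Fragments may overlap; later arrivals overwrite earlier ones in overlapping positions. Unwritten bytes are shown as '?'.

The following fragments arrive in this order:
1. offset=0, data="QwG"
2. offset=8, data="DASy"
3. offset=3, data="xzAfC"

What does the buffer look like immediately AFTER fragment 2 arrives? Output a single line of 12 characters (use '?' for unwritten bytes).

Answer: QwG?????DASy

Derivation:
Fragment 1: offset=0 data="QwG" -> buffer=QwG?????????
Fragment 2: offset=8 data="DASy" -> buffer=QwG?????DASy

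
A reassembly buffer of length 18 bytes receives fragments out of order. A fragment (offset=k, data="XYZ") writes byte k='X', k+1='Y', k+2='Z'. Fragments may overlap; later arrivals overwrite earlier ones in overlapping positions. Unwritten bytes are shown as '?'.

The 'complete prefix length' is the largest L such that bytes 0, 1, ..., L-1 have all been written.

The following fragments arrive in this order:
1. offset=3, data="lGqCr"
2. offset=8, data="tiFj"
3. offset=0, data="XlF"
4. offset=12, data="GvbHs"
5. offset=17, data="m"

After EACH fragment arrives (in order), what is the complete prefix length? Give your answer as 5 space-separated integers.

Fragment 1: offset=3 data="lGqCr" -> buffer=???lGqCr?????????? -> prefix_len=0
Fragment 2: offset=8 data="tiFj" -> buffer=???lGqCrtiFj?????? -> prefix_len=0
Fragment 3: offset=0 data="XlF" -> buffer=XlFlGqCrtiFj?????? -> prefix_len=12
Fragment 4: offset=12 data="GvbHs" -> buffer=XlFlGqCrtiFjGvbHs? -> prefix_len=17
Fragment 5: offset=17 data="m" -> buffer=XlFlGqCrtiFjGvbHsm -> prefix_len=18

Answer: 0 0 12 17 18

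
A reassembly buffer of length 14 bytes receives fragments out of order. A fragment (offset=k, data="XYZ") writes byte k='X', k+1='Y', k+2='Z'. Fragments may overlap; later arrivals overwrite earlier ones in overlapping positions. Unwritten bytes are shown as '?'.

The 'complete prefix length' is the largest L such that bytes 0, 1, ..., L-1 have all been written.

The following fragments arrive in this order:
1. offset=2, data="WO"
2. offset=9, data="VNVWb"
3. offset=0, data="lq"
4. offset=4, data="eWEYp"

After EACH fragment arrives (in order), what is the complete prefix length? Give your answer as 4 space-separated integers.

Fragment 1: offset=2 data="WO" -> buffer=??WO?????????? -> prefix_len=0
Fragment 2: offset=9 data="VNVWb" -> buffer=??WO?????VNVWb -> prefix_len=0
Fragment 3: offset=0 data="lq" -> buffer=lqWO?????VNVWb -> prefix_len=4
Fragment 4: offset=4 data="eWEYp" -> buffer=lqWOeWEYpVNVWb -> prefix_len=14

Answer: 0 0 4 14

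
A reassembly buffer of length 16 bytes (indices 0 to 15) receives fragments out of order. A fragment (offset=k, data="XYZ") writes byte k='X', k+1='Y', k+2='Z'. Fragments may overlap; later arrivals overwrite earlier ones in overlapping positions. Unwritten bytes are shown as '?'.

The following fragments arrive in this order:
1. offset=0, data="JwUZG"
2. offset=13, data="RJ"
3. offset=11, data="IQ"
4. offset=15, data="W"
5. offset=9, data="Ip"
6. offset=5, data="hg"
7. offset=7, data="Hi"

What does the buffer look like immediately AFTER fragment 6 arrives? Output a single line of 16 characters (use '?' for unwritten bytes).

Fragment 1: offset=0 data="JwUZG" -> buffer=JwUZG???????????
Fragment 2: offset=13 data="RJ" -> buffer=JwUZG????????RJ?
Fragment 3: offset=11 data="IQ" -> buffer=JwUZG??????IQRJ?
Fragment 4: offset=15 data="W" -> buffer=JwUZG??????IQRJW
Fragment 5: offset=9 data="Ip" -> buffer=JwUZG????IpIQRJW
Fragment 6: offset=5 data="hg" -> buffer=JwUZGhg??IpIQRJW

Answer: JwUZGhg??IpIQRJW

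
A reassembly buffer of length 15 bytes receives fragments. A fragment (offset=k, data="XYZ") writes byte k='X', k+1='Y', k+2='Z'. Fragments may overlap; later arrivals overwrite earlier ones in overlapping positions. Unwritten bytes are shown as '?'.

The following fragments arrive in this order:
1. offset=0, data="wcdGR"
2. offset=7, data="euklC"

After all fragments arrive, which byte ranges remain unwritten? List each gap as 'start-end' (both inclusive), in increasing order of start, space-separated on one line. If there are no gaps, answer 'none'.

Fragment 1: offset=0 len=5
Fragment 2: offset=7 len=5
Gaps: 5-6 12-14

Answer: 5-6 12-14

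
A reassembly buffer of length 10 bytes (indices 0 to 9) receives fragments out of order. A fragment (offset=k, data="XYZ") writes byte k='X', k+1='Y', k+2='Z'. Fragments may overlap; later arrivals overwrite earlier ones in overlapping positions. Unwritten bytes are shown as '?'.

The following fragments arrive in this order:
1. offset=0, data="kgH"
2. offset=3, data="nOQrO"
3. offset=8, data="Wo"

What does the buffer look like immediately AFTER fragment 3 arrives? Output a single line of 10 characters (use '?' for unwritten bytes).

Fragment 1: offset=0 data="kgH" -> buffer=kgH???????
Fragment 2: offset=3 data="nOQrO" -> buffer=kgHnOQrO??
Fragment 3: offset=8 data="Wo" -> buffer=kgHnOQrOWo

Answer: kgHnOQrOWo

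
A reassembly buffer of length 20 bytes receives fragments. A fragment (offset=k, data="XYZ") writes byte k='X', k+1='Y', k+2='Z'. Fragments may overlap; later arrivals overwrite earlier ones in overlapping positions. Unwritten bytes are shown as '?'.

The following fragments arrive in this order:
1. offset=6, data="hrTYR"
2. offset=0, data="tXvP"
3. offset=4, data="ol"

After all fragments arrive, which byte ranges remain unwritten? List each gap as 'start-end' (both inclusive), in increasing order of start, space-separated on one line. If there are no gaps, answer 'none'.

Answer: 11-19

Derivation:
Fragment 1: offset=6 len=5
Fragment 2: offset=0 len=4
Fragment 3: offset=4 len=2
Gaps: 11-19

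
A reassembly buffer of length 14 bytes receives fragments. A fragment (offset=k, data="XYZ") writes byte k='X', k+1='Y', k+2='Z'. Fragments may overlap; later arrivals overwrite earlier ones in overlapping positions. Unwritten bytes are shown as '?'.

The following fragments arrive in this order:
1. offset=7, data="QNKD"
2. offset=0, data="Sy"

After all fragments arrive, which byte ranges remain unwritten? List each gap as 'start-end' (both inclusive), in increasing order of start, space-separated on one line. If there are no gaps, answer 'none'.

Fragment 1: offset=7 len=4
Fragment 2: offset=0 len=2
Gaps: 2-6 11-13

Answer: 2-6 11-13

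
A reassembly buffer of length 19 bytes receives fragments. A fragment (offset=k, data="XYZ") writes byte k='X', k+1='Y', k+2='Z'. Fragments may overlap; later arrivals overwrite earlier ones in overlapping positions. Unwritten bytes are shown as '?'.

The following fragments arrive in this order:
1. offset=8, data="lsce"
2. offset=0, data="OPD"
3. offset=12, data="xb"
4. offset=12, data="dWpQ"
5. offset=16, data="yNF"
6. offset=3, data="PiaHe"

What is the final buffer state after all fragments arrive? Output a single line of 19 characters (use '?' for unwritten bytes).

Answer: OPDPiaHelscedWpQyNF

Derivation:
Fragment 1: offset=8 data="lsce" -> buffer=????????lsce???????
Fragment 2: offset=0 data="OPD" -> buffer=OPD?????lsce???????
Fragment 3: offset=12 data="xb" -> buffer=OPD?????lscexb?????
Fragment 4: offset=12 data="dWpQ" -> buffer=OPD?????lscedWpQ???
Fragment 5: offset=16 data="yNF" -> buffer=OPD?????lscedWpQyNF
Fragment 6: offset=3 data="PiaHe" -> buffer=OPDPiaHelscedWpQyNF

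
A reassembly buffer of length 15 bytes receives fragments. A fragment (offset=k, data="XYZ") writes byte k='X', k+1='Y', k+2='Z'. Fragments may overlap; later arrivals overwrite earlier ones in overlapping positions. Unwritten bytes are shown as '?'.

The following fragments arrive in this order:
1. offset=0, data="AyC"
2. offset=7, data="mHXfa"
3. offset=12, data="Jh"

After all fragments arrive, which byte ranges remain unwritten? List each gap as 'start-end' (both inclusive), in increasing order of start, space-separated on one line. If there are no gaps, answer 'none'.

Fragment 1: offset=0 len=3
Fragment 2: offset=7 len=5
Fragment 3: offset=12 len=2
Gaps: 3-6 14-14

Answer: 3-6 14-14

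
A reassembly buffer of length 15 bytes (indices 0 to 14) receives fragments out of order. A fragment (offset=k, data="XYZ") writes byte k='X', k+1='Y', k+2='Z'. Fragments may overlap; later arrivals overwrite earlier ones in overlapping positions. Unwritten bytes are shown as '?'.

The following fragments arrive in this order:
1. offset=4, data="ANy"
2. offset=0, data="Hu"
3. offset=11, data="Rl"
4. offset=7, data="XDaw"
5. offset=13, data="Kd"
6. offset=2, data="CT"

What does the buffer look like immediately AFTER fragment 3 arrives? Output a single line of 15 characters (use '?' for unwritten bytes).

Fragment 1: offset=4 data="ANy" -> buffer=????ANy????????
Fragment 2: offset=0 data="Hu" -> buffer=Hu??ANy????????
Fragment 3: offset=11 data="Rl" -> buffer=Hu??ANy????Rl??

Answer: Hu??ANy????Rl??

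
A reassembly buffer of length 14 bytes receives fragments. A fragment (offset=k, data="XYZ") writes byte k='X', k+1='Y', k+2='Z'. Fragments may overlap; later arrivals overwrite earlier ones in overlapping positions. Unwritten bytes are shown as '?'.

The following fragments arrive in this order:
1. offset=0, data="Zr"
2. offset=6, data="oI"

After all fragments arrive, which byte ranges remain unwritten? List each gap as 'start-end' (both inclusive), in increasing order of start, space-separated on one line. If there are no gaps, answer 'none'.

Fragment 1: offset=0 len=2
Fragment 2: offset=6 len=2
Gaps: 2-5 8-13

Answer: 2-5 8-13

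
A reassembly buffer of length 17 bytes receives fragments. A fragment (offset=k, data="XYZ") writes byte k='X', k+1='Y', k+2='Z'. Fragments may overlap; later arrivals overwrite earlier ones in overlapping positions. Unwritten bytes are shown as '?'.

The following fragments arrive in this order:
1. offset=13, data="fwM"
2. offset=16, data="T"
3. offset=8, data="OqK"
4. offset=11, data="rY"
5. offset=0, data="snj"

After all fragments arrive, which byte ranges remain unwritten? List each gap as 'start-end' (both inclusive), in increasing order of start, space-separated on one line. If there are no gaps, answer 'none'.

Answer: 3-7

Derivation:
Fragment 1: offset=13 len=3
Fragment 2: offset=16 len=1
Fragment 3: offset=8 len=3
Fragment 4: offset=11 len=2
Fragment 5: offset=0 len=3
Gaps: 3-7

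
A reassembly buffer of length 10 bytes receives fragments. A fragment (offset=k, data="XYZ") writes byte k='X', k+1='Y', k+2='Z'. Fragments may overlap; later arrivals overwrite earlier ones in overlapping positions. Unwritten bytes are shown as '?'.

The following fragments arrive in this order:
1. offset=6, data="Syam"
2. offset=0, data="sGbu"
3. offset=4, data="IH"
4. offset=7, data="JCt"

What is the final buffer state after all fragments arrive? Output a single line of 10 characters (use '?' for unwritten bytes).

Fragment 1: offset=6 data="Syam" -> buffer=??????Syam
Fragment 2: offset=0 data="sGbu" -> buffer=sGbu??Syam
Fragment 3: offset=4 data="IH" -> buffer=sGbuIHSyam
Fragment 4: offset=7 data="JCt" -> buffer=sGbuIHSJCt

Answer: sGbuIHSJCt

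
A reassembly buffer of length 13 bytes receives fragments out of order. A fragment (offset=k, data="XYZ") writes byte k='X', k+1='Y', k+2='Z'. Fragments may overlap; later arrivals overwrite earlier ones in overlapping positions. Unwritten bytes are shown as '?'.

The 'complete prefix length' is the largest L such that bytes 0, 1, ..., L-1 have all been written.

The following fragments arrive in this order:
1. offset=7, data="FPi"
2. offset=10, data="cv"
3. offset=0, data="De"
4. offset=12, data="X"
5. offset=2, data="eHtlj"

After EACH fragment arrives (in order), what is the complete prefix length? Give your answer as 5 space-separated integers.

Fragment 1: offset=7 data="FPi" -> buffer=???????FPi??? -> prefix_len=0
Fragment 2: offset=10 data="cv" -> buffer=???????FPicv? -> prefix_len=0
Fragment 3: offset=0 data="De" -> buffer=De?????FPicv? -> prefix_len=2
Fragment 4: offset=12 data="X" -> buffer=De?????FPicvX -> prefix_len=2
Fragment 5: offset=2 data="eHtlj" -> buffer=DeeHtljFPicvX -> prefix_len=13

Answer: 0 0 2 2 13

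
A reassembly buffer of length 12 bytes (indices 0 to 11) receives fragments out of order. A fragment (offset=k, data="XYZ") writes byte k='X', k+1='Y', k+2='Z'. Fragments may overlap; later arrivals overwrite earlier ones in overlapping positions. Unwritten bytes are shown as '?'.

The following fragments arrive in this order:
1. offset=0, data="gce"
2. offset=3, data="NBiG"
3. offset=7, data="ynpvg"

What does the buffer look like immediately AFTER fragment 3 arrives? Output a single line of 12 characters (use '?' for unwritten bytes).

Fragment 1: offset=0 data="gce" -> buffer=gce?????????
Fragment 2: offset=3 data="NBiG" -> buffer=gceNBiG?????
Fragment 3: offset=7 data="ynpvg" -> buffer=gceNBiGynpvg

Answer: gceNBiGynpvg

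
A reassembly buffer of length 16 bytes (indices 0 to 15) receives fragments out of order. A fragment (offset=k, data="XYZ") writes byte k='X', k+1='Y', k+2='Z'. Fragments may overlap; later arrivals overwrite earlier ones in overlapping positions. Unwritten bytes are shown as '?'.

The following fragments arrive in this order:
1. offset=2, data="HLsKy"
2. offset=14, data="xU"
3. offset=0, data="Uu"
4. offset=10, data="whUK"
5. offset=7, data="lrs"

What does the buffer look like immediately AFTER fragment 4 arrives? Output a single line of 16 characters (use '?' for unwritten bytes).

Answer: UuHLsKy???whUKxU

Derivation:
Fragment 1: offset=2 data="HLsKy" -> buffer=??HLsKy?????????
Fragment 2: offset=14 data="xU" -> buffer=??HLsKy???????xU
Fragment 3: offset=0 data="Uu" -> buffer=UuHLsKy???????xU
Fragment 4: offset=10 data="whUK" -> buffer=UuHLsKy???whUKxU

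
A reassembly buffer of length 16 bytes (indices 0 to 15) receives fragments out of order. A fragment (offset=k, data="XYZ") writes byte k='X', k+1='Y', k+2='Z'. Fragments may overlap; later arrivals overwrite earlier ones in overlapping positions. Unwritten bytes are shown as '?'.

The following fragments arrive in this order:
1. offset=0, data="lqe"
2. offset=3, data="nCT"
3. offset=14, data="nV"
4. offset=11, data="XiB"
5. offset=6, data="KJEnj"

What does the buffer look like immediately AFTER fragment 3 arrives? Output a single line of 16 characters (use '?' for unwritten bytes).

Answer: lqenCT????????nV

Derivation:
Fragment 1: offset=0 data="lqe" -> buffer=lqe?????????????
Fragment 2: offset=3 data="nCT" -> buffer=lqenCT??????????
Fragment 3: offset=14 data="nV" -> buffer=lqenCT????????nV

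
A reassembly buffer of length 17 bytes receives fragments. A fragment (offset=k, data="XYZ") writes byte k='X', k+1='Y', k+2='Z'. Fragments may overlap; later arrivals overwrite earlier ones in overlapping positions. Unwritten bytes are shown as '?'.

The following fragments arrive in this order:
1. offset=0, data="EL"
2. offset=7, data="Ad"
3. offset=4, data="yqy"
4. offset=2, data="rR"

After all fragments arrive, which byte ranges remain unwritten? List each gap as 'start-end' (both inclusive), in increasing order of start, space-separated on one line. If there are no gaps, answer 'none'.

Fragment 1: offset=0 len=2
Fragment 2: offset=7 len=2
Fragment 3: offset=4 len=3
Fragment 4: offset=2 len=2
Gaps: 9-16

Answer: 9-16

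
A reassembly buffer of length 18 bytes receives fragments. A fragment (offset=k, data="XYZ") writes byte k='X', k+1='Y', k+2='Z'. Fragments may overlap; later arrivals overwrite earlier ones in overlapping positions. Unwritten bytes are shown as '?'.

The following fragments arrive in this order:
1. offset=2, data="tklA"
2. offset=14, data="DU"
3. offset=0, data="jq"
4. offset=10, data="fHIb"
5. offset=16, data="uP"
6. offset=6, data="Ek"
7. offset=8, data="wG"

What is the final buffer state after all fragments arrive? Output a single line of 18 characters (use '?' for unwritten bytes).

Answer: jqtklAEkwGfHIbDUuP

Derivation:
Fragment 1: offset=2 data="tklA" -> buffer=??tklA????????????
Fragment 2: offset=14 data="DU" -> buffer=??tklA????????DU??
Fragment 3: offset=0 data="jq" -> buffer=jqtklA????????DU??
Fragment 4: offset=10 data="fHIb" -> buffer=jqtklA????fHIbDU??
Fragment 5: offset=16 data="uP" -> buffer=jqtklA????fHIbDUuP
Fragment 6: offset=6 data="Ek" -> buffer=jqtklAEk??fHIbDUuP
Fragment 7: offset=8 data="wG" -> buffer=jqtklAEkwGfHIbDUuP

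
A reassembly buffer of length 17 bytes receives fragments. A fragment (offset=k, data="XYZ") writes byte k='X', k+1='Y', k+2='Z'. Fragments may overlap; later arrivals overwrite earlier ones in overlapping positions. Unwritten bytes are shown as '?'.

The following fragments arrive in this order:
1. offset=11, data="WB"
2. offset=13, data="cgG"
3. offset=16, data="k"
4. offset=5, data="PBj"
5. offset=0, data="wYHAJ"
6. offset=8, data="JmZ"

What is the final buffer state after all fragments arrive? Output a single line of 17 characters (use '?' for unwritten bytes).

Answer: wYHAJPBjJmZWBcgGk

Derivation:
Fragment 1: offset=11 data="WB" -> buffer=???????????WB????
Fragment 2: offset=13 data="cgG" -> buffer=???????????WBcgG?
Fragment 3: offset=16 data="k" -> buffer=???????????WBcgGk
Fragment 4: offset=5 data="PBj" -> buffer=?????PBj???WBcgGk
Fragment 5: offset=0 data="wYHAJ" -> buffer=wYHAJPBj???WBcgGk
Fragment 6: offset=8 data="JmZ" -> buffer=wYHAJPBjJmZWBcgGk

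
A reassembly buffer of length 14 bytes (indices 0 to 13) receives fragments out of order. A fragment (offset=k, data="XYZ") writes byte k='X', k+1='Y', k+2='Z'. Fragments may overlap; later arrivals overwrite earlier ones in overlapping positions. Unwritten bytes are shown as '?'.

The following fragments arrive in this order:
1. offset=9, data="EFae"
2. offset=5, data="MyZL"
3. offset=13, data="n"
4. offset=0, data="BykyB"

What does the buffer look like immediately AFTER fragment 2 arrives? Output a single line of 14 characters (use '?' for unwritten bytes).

Fragment 1: offset=9 data="EFae" -> buffer=?????????EFae?
Fragment 2: offset=5 data="MyZL" -> buffer=?????MyZLEFae?

Answer: ?????MyZLEFae?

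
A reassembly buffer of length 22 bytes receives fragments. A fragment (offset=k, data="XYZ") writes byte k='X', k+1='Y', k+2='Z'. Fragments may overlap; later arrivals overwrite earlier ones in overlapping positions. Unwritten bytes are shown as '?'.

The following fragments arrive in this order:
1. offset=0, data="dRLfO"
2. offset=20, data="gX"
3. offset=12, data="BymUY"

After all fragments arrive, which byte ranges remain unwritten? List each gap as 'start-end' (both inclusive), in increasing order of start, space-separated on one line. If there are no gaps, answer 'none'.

Fragment 1: offset=0 len=5
Fragment 2: offset=20 len=2
Fragment 3: offset=12 len=5
Gaps: 5-11 17-19

Answer: 5-11 17-19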